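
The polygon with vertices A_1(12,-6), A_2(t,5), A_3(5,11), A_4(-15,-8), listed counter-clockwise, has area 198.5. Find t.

The doubled signed area Σ (x_i y_{i+1} − x_{i+1} y_i) is linear in t.
With t=0 it equals 346; the coefficient of t is 17 (from the two edges through A_2).
So 17·t + 346 = 2·198.5 = 397 ⇒ t = 3.

3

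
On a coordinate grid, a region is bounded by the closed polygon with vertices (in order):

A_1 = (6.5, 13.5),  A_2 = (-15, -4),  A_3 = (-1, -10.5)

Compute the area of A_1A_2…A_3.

Apply Gauss's area formula: 2A = Σ (x_i·y_{i+1} − x_{i+1}·y_i), indices taken mod 3.
Σ = (176.5) + (153.5) + (54.75) = 384.75
Area = |Σ|/2 = 192.375.

192.375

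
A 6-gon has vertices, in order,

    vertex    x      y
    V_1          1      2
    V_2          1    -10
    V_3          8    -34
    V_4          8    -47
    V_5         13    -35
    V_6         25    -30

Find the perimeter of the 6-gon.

116

|V_1V_2| = √((0)² + (-12)²) = √144 = 12
|V_2V_3| = √((7)² + (-24)²) = √625 = 25
|V_3V_4| = √((0)² + (-13)²) = √169 = 13
|V_4V_5| = √((5)² + (12)²) = √169 = 13
|V_5V_6| = √((12)² + (5)²) = √169 = 13
|V_6V_1| = √((-24)² + (32)²) = √1600 = 40
Perimeter = 12 + 25 + 13 + 13 + 13 + 40 = 116.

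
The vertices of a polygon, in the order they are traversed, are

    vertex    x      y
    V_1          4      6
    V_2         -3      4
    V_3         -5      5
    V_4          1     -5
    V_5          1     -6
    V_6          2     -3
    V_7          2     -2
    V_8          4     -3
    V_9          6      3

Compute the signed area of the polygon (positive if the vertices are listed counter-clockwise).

62.5

V_1→V_2: (4)(4) − (-3)(6) = 34
V_2→V_3: (-3)(5) − (-5)(4) = 5
V_3→V_4: (-5)(-5) − (1)(5) = 20
V_4→V_5: (1)(-6) − (1)(-5) = -1
V_5→V_6: (1)(-3) − (2)(-6) = 9
V_6→V_7: (2)(-2) − (2)(-3) = 2
V_7→V_8: (2)(-3) − (4)(-2) = 2
V_8→V_9: (4)(3) − (6)(-3) = 30
V_9→V_1: (6)(6) − (4)(3) = 24
Σ = 125
Signed area = Σ/2 = 62.5 (positive ⇒ counter-clockwise traversal).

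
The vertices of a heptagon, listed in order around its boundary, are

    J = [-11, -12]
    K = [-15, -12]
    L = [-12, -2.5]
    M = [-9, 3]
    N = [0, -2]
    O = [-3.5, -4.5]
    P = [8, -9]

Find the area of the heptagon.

Σ = (-48) + (-106.5) + (-58.5) + (18) + (-7) + (67.5) + (-195) = -329.5
Area = |Σ|/2 = 164.75.

164.75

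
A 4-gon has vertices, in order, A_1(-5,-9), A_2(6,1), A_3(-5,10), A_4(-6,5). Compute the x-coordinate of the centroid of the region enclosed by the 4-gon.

Apply the shoelace (surveyor's) formula. First the cross-terms c_i = x_i·y_{i+1} − x_{i+1}·y_i:
  49, 65, 35, 79  ⇒  2A = 228, A = 114.
Then Σ (x_i + x_{i+1})·c_i = -1140, so x̄ = -1140 / (6·114) = -5/3.

-5/3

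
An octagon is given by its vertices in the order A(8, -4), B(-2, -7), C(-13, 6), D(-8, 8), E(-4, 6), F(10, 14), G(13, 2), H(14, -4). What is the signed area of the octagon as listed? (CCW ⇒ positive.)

-310.5

Apply the shoelace (surveyor's) formula: 2A = Σ (x_i·y_{i+1} − x_{i+1}·y_i), indices taken mod 8.
Σ = (-64) + (-103) + (-56) + (-16) + (-116) + (-162) + (-80) + (-24) = -621
Signed area = Σ/2 = -310.5 (negative ⇒ clockwise traversal).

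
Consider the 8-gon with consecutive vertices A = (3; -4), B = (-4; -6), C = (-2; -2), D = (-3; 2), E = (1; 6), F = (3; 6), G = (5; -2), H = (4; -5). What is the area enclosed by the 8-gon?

67

Apply Gauss's area formula: 2A = Σ (x_i·y_{i+1} − x_{i+1}·y_i), indices taken mod 8.
Σ = (-34) + (-4) + (-10) + (-20) + (-12) + (-36) + (-17) + (-1) = -134
Area = |Σ|/2 = 67.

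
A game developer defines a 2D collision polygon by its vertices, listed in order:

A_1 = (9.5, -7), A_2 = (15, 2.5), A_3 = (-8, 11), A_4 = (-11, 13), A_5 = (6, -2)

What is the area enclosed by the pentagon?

125.875

Σ = (128.75) + (185) + (17) + (-56) + (-23) = 251.75
Area = |Σ|/2 = 125.875.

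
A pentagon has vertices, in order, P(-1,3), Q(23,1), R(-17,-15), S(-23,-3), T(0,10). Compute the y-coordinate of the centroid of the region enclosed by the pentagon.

-677/228

Apply the surveyor's formula. First the cross-terms c_i = x_i·y_{i+1} − x_{i+1}·y_i:
  -70, -328, -294, -230, 10  ⇒  2A = -912, A = -456.
Then Σ (y_i + y_{i+1})·c_i = 8124, so ȳ = 8124 / (6·(-456)) = -677/228.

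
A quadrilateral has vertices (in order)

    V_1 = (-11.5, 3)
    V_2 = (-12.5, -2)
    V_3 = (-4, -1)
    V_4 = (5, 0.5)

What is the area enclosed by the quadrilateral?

Apply the surveyor's formula: 2A = Σ (x_i·y_{i+1} − x_{i+1}·y_i), indices taken mod 4.
Cross-terms: 60.5, 4.5, 3, 20.75  ⇒  Σ = 88.75
Area = |Σ|/2 = 44.375.

44.375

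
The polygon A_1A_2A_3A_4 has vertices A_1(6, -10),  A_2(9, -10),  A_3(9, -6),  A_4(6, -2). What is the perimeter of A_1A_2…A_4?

20

|A_1A_2| = √((3)² + (0)²) = √9 = 3
|A_2A_3| = √((0)² + (4)²) = √16 = 4
|A_3A_4| = √((-3)² + (4)²) = √25 = 5
|A_4A_1| = √((0)² + (-8)²) = √64 = 8
Perimeter = 3 + 4 + 5 + 8 = 20.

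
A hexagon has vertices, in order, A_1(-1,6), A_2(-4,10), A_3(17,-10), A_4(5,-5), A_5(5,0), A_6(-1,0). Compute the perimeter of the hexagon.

|A_1A_2| = √((-3)² + (4)²) = √25 = 5
|A_2A_3| = √((21)² + (-20)²) = √841 = 29
|A_3A_4| = √((-12)² + (5)²) = √169 = 13
|A_4A_5| = √((0)² + (5)²) = √25 = 5
|A_5A_6| = √((-6)² + (0)²) = √36 = 6
|A_6A_1| = √((0)² + (6)²) = √36 = 6
Perimeter = 5 + 29 + 13 + 5 + 6 + 6 = 64.

64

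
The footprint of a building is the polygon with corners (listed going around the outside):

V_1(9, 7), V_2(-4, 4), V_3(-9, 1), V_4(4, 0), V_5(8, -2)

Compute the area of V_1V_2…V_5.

79

Σ = (64) + (32) + (-4) + (-8) + (74) = 158
Area = |Σ|/2 = 79.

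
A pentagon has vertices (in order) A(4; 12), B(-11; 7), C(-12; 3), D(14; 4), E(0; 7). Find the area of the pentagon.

95.5

Σ = (160) + (51) + (-90) + (98) + (-28) = 191
Area = |Σ|/2 = 95.5.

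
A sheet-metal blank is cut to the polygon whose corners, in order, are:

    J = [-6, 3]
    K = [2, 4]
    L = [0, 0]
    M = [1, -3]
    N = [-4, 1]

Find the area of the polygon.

23.5

J→K: (-6)(4) − (2)(3) = -30
K→L: (2)(0) − (0)(4) = 0
L→M: (0)(-3) − (1)(0) = 0
M→N: (1)(1) − (-4)(-3) = -11
N→J: (-4)(3) − (-6)(1) = -6
Σ = -47
Area = |Σ|/2 = 23.5.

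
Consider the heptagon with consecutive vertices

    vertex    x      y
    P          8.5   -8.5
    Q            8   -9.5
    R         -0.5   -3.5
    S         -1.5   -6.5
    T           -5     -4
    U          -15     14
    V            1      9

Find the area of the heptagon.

219

Apply the shoelace (surveyor's) formula: 2A = Σ (x_i·y_{i+1} − x_{i+1}·y_i), indices taken mod 7.
Cross-terms: -12.75, -32.75, -2, -26.5, -130, -149, -85  ⇒  Σ = -438
Area = |Σ|/2 = 219.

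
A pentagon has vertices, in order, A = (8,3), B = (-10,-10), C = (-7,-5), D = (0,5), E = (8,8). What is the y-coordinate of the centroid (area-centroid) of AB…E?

62/111

Apply the surveyor's formula. First the cross-terms c_i = x_i·y_{i+1} − x_{i+1}·y_i:
  -50, -20, -35, -40, -40  ⇒  2A = -185, A = -92.5.
Then Σ (y_i + y_{i+1})·c_i = -310, so ȳ = -310 / (6·(-92.5)) = 62/111.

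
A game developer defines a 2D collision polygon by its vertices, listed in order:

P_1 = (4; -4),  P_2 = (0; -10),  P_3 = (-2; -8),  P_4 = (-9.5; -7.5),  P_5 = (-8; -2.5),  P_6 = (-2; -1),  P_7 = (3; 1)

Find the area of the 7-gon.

P_1→P_2: (4)(-10) − (0)(-4) = -40
P_2→P_3: (0)(-8) − (-2)(-10) = -20
P_3→P_4: (-2)(-7.5) − (-9.5)(-8) = -61
P_4→P_5: (-9.5)(-2.5) − (-8)(-7.5) = -36.25
P_5→P_6: (-8)(-1) − (-2)(-2.5) = 3
P_6→P_7: (-2)(1) − (3)(-1) = 1
P_7→P_1: (3)(-4) − (4)(1) = -16
Σ = -169.25
Area = |Σ|/2 = 84.625.

84.625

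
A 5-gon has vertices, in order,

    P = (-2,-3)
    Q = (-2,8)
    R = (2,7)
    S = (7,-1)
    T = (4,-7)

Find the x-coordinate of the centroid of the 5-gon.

51/29

Apply the shoelace (surveyor's) formula. First the cross-terms c_i = x_i·y_{i+1} − x_{i+1}·y_i:
  -22, -30, -51, -45, -26  ⇒  2A = -174, A = -87.
Then Σ (x_i + x_{i+1})·c_i = -918, so x̄ = -918 / (6·(-87)) = 51/29.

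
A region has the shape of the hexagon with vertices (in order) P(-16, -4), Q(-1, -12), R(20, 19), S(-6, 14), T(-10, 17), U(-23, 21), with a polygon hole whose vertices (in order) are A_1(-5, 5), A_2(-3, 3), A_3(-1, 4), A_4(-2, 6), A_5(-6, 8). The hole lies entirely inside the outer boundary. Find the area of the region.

713.5

Outer boundary:
Apply the surveyor's formula: 2A = Σ (x_i·y_{i+1} − x_{i+1}·y_i), indices taken mod 6.
Σ = (188) + (221) + (394) + (38) + (181) + (428) = 1450
Area = |Σ|/2 = 725.
Hole:
Apply Gauss's area formula: 2A = Σ (x_i·y_{i+1} − x_{i+1}·y_i), indices taken mod 5.
Σ = (0) + (-9) + (2) + (20) + (10) = 23
Area = |Σ|/2 = 11.5.
Net area = 725 − 11.5 = 713.5.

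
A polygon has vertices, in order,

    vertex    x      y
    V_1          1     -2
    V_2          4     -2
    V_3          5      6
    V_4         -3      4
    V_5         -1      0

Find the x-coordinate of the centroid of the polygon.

Apply the surveyor's formula. First the cross-terms c_i = x_i·y_{i+1} − x_{i+1}·y_i:
  6, 34, 38, 4, 2  ⇒  2A = 84, A = 42.
Then Σ (x_i + x_{i+1})·c_i = 396, so x̄ = 396 / (6·42) = 11/7.

11/7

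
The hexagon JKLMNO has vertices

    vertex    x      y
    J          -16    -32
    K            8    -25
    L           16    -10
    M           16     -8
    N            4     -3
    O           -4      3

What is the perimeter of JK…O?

104

|JK| = √((24)² + (7)²) = √625 = 25
|KL| = √((8)² + (15)²) = √289 = 17
|LM| = √((0)² + (2)²) = √4 = 2
|MN| = √((-12)² + (5)²) = √169 = 13
|NO| = √((-8)² + (6)²) = √100 = 10
|OJ| = √((-12)² + (-35)²) = √1369 = 37
Perimeter = 25 + 17 + 2 + 13 + 10 + 37 = 104.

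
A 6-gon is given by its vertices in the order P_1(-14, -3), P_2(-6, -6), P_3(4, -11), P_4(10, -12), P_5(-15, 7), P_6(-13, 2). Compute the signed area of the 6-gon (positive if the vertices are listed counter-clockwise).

118

Apply the surveyor's formula: 2A = Σ (x_i·y_{i+1} − x_{i+1}·y_i), indices taken mod 6.
Cross-terms: 66, 90, 62, -110, 61, 67  ⇒  Σ = 236
Signed area = Σ/2 = 118 (positive ⇒ counter-clockwise traversal).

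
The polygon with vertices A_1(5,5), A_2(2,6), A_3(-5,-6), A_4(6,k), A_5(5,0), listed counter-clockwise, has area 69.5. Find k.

-4

The doubled signed area Σ (x_i y_{i+1} − x_{i+1} y_i) is linear in k.
With k=0 it equals 99; the coefficient of k is -10 (from the two edges through A_4).
So -10·k + 99 = 2·69.5 = 139 ⇒ k = -4.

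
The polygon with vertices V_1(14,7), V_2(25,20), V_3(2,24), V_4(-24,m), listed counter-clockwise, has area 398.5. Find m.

23

The doubled signed area Σ (x_i y_{i+1} − x_{i+1} y_i) is linear in m.
With m=0 it equals 1073; the coefficient of m is -12 (from the two edges through V_4).
So -12·m + 1073 = 2·398.5 = 797 ⇒ m = 23.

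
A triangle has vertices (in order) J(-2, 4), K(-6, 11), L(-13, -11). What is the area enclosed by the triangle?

Apply the surveyor's formula: 2A = Σ (x_i·y_{i+1} − x_{i+1}·y_i), indices taken mod 3.
J→K: (-2)(11) − (-6)(4) = 2
K→L: (-6)(-11) − (-13)(11) = 209
L→J: (-13)(4) − (-2)(-11) = -74
Σ = 137
Area = |Σ|/2 = 68.5.

68.5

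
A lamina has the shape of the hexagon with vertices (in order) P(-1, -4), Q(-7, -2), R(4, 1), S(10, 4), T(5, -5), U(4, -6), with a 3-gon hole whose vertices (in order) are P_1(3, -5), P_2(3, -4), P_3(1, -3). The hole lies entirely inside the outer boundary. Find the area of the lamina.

Outer boundary:
Apply the surveyor's formula: 2A = Σ (x_i·y_{i+1} − x_{i+1}·y_i), indices taken mod 6.
Cross-terms: -26, 1, 6, -70, -10, -22  ⇒  Σ = -121
Area = |Σ|/2 = 60.5.
Hole:
P_1→P_2: (3)(-4) − (3)(-5) = 3
P_2→P_3: (3)(-3) − (1)(-4) = -5
P_3→P_1: (1)(-5) − (3)(-3) = 4
Σ = 2
Area = |Σ|/2 = 1.
Net area = 60.5 − 1 = 59.5.

59.5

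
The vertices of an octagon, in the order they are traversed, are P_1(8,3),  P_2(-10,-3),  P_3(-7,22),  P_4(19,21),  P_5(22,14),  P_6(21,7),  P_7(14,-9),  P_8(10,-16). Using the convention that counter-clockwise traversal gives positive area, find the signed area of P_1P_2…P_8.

-699.5

Σ = (6) + (-241) + (-565) + (-196) + (-140) + (-287) + (-134) + (158) = -1399
Signed area = Σ/2 = -699.5 (negative ⇒ clockwise traversal).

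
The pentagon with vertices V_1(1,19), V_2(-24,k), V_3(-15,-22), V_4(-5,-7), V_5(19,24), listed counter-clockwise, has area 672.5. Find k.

Write out the shoelace sum; only the two edges meeting at V_2 involve k:
2·Area = [(1·k − (-24)·19) + ((-24)·(-22) − (-15)·k)] + 345
       = 16·k + 1329 = 1345
⇒ k = 1.

1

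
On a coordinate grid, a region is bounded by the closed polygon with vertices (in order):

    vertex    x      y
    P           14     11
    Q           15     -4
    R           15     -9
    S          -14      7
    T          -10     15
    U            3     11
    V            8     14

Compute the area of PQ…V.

383

Cross-terms: -221, -75, -21, -140, -155, -46, -108  ⇒  Σ = -766
Area = |Σ|/2 = 383.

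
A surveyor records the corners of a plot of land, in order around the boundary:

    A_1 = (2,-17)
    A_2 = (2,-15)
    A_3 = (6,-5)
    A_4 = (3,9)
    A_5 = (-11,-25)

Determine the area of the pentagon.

Cross-terms: 4, 80, 69, 24, 237  ⇒  Σ = 414
Area = |Σ|/2 = 207.

207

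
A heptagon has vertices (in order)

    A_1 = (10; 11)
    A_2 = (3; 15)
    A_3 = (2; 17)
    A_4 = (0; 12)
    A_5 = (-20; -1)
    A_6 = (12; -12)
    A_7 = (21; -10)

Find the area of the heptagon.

Cross-terms: 117, 21, 24, 240, 252, 132, 331  ⇒  Σ = 1117
Area = |Σ|/2 = 558.5.

558.5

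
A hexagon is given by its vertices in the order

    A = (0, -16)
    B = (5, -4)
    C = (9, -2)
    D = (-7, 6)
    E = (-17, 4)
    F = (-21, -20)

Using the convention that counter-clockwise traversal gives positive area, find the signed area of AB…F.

Σ = (80) + (26) + (40) + (74) + (424) + (336) = 980
Signed area = Σ/2 = 490 (positive ⇒ counter-clockwise traversal).

490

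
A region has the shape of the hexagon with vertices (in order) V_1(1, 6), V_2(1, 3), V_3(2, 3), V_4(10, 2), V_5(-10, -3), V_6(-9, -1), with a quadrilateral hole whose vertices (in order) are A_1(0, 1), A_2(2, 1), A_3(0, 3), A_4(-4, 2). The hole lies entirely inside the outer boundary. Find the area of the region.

50

Outer boundary:
Apply the shoelace formula: 2A = Σ (x_i·y_{i+1} − x_{i+1}·y_i), indices taken mod 6.
Σ = (-3) + (-3) + (-26) + (-10) + (-17) + (-53) = -112
Area = |Σ|/2 = 56.
Hole:
Apply the shoelace formula: 2A = Σ (x_i·y_{i+1} − x_{i+1}·y_i), indices taken mod 4.
Cross-terms: -2, 6, 12, -4  ⇒  Σ = 12
Area = |Σ|/2 = 6.
Net area = 56 − 6 = 50.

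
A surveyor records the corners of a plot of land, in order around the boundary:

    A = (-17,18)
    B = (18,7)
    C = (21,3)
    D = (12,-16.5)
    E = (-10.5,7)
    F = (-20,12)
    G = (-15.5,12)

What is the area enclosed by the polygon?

Apply Gauss's area formula: 2A = Σ (x_i·y_{i+1} − x_{i+1}·y_i), indices taken mod 7.
Σ = (-443) + (-93) + (-382.5) + (-89.25) + (14) + (-54) + (-75) = -1122.75
Area = |Σ|/2 = 561.375.

561.375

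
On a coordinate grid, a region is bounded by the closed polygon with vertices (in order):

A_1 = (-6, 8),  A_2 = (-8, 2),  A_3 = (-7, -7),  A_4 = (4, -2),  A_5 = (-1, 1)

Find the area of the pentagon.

Σ = (52) + (70) + (42) + (2) + (-2) = 164
Area = |Σ|/2 = 82.

82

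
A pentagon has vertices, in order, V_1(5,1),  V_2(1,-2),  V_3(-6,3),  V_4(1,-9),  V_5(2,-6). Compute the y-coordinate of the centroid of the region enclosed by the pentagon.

-644/225

Apply the shoelace (surveyor's) formula. First the cross-terms c_i = x_i·y_{i+1} − x_{i+1}·y_i:
  -11, -9, 51, 12, 32  ⇒  2A = 75, A = 37.5.
Then Σ (y_i + y_{i+1})·c_i = -644, so ȳ = -644 / (6·37.5) = -644/225.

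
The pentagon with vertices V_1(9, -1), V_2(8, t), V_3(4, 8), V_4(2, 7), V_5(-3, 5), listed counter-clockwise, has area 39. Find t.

The doubled signed area Σ (x_i y_{i+1} − x_{i+1} y_i) is linear in t.
With t=0 it equals 73; the coefficient of t is 5 (from the two edges through V_2).
So 5·t + 73 = 2·39 = 78 ⇒ t = 1.

1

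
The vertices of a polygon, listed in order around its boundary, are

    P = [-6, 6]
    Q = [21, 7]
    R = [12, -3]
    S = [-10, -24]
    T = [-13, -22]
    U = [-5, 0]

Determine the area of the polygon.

Apply the surveyor's formula: 2A = Σ (x_i·y_{i+1} − x_{i+1}·y_i), indices taken mod 6.
Σ = (-168) + (-147) + (-318) + (-92) + (-110) + (-30) = -865
Area = |Σ|/2 = 432.5.

432.5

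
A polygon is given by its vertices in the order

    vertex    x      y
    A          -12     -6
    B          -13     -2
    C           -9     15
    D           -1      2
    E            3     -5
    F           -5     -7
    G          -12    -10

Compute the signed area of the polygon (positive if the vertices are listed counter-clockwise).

Apply the surveyor's formula: 2A = Σ (x_i·y_{i+1} − x_{i+1}·y_i), indices taken mod 7.
Σ = (-54) + (-213) + (-3) + (-1) + (-46) + (-34) + (-48) = -399
Signed area = Σ/2 = -199.5 (negative ⇒ clockwise traversal).

-199.5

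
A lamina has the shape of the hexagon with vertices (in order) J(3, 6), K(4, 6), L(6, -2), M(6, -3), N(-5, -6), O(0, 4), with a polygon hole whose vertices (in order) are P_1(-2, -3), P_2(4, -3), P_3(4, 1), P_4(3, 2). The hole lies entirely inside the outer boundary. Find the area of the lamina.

Outer boundary:
J→K: (3)(6) − (4)(6) = -6
K→L: (4)(-2) − (6)(6) = -44
L→M: (6)(-3) − (6)(-2) = -6
M→N: (6)(-6) − (-5)(-3) = -51
N→O: (-5)(4) − (0)(-6) = -20
O→J: (0)(6) − (3)(4) = -12
Σ = -139
Area = |Σ|/2 = 69.5.
Hole:
Cross-terms: 18, 16, 5, -5  ⇒  Σ = 34
Area = |Σ|/2 = 17.
Net area = 69.5 − 17 = 52.5.

52.5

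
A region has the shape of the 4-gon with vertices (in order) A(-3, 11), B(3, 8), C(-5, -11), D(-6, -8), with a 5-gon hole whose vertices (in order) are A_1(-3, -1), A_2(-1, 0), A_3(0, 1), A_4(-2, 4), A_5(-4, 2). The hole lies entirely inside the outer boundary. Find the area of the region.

72

Outer boundary:
Cross-terms: -57, 7, -26, -90  ⇒  Σ = -166
Area = |Σ|/2 = 83.
Hole:
Apply Gauss's area formula: 2A = Σ (x_i·y_{i+1} − x_{i+1}·y_i), indices taken mod 5.
Σ = (-1) + (-1) + (2) + (12) + (10) = 22
Area = |Σ|/2 = 11.
Net area = 83 − 11 = 72.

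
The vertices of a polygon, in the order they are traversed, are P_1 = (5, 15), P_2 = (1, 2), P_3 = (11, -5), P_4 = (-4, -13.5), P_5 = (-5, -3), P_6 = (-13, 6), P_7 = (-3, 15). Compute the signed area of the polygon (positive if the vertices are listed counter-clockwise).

Apply the surveyor's formula: 2A = Σ (x_i·y_{i+1} − x_{i+1}·y_i), indices taken mod 7.
Σ = (-5) + (-27) + (-168.5) + (-55.5) + (-69) + (-177) + (-120) = -622
Signed area = Σ/2 = -311 (negative ⇒ clockwise traversal).

-311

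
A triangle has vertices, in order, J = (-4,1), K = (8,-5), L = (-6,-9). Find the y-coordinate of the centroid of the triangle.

-13/3

Apply the shoelace formula. First the cross-terms c_i = x_i·y_{i+1} − x_{i+1}·y_i:
  12, -102, -42  ⇒  2A = -132, A = -66.
Then Σ (y_i + y_{i+1})·c_i = 1716, so ȳ = 1716 / (6·(-66)) = -13/3.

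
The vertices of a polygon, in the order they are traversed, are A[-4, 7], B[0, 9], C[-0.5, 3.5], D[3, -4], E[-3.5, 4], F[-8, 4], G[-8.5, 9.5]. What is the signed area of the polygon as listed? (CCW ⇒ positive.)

-43.75

Apply the surveyor's formula: 2A = Σ (x_i·y_{i+1} − x_{i+1}·y_i), indices taken mod 7.
A→B: (-4)(9) − (0)(7) = -36
B→C: (0)(3.5) − (-0.5)(9) = 4.5
C→D: (-0.5)(-4) − (3)(3.5) = -8.5
D→E: (3)(4) − (-3.5)(-4) = -2
E→F: (-3.5)(4) − (-8)(4) = 18
F→G: (-8)(9.5) − (-8.5)(4) = -42
G→A: (-8.5)(7) − (-4)(9.5) = -21.5
Σ = -87.5
Signed area = Σ/2 = -43.75 (negative ⇒ clockwise traversal).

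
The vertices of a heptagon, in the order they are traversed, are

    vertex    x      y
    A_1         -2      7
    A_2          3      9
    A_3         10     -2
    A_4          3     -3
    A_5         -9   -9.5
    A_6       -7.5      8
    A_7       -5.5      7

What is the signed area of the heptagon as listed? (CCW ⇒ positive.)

-195.375

A_1→A_2: (-2)(9) − (3)(7) = -39
A_2→A_3: (3)(-2) − (10)(9) = -96
A_3→A_4: (10)(-3) − (3)(-2) = -24
A_4→A_5: (3)(-9.5) − (-9)(-3) = -55.5
A_5→A_6: (-9)(8) − (-7.5)(-9.5) = -143.25
A_6→A_7: (-7.5)(7) − (-5.5)(8) = -8.5
A_7→A_1: (-5.5)(7) − (-2)(7) = -24.5
Σ = -390.75
Signed area = Σ/2 = -195.375 (negative ⇒ clockwise traversal).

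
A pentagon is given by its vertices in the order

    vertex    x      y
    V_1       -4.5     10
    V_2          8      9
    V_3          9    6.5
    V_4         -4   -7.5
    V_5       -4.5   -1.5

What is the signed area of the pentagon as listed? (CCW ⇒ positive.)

Apply the shoelace (surveyor's) formula: 2A = Σ (x_i·y_{i+1} − x_{i+1}·y_i), indices taken mod 5.
V_1→V_2: (-4.5)(9) − (8)(10) = -120.5
V_2→V_3: (8)(6.5) − (9)(9) = -29
V_3→V_4: (9)(-7.5) − (-4)(6.5) = -41.5
V_4→V_5: (-4)(-1.5) − (-4.5)(-7.5) = -27.75
V_5→V_1: (-4.5)(10) − (-4.5)(-1.5) = -51.75
Σ = -270.5
Signed area = Σ/2 = -135.25 (negative ⇒ clockwise traversal).

-135.25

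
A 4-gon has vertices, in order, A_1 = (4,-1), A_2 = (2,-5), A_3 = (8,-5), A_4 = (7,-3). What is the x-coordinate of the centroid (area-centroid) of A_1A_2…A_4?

103/21

Apply the shoelace formula. First the cross-terms c_i = x_i·y_{i+1} − x_{i+1}·y_i:
  -18, 30, 11, 5  ⇒  2A = 28, A = 14.
Then Σ (x_i + x_{i+1})·c_i = 412, so x̄ = 412 / (6·14) = 103/21.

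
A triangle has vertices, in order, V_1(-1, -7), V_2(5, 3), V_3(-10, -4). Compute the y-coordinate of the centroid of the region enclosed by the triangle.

-8/3

Apply Gauss's area formula. First the cross-terms c_i = x_i·y_{i+1} − x_{i+1}·y_i:
  32, 10, 66  ⇒  2A = 108, A = 54.
Then Σ (y_i + y_{i+1})·c_i = -864, so ȳ = -864 / (6·54) = -8/3.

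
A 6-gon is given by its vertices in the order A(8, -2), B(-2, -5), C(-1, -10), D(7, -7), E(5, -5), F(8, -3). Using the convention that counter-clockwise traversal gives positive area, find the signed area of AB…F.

40.5

Σ = (-44) + (15) + (77) + (0) + (25) + (8) = 81
Signed area = Σ/2 = 40.5 (positive ⇒ counter-clockwise traversal).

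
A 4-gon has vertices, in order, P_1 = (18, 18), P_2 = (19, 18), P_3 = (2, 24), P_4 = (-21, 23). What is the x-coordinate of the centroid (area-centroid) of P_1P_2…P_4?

Apply the surveyor's formula. First the cross-terms c_i = x_i·y_{i+1} − x_{i+1}·y_i:
  -18, 420, 550, -792  ⇒  2A = 160, A = 80.
Then Σ (x_i + x_{i+1})·c_i = 80, so x̄ = 80 / (6·80) = 1/6.

1/6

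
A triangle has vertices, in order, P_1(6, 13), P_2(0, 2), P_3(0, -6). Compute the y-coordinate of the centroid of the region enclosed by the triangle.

3

Apply Gauss's area formula. First the cross-terms c_i = x_i·y_{i+1} − x_{i+1}·y_i:
  12, 0, 36  ⇒  2A = 48, A = 24.
Then Σ (y_i + y_{i+1})·c_i = 432, so ȳ = 432 / (6·24) = 3.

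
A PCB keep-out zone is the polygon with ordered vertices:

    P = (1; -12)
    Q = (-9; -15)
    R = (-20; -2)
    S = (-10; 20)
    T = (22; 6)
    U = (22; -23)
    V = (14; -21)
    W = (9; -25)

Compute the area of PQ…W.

1173.5

Apply the shoelace formula: 2A = Σ (x_i·y_{i+1} − x_{i+1}·y_i), indices taken mod 8.
Cross-terms: -123, -282, -420, -500, -638, -140, -161, -83  ⇒  Σ = -2347
Area = |Σ|/2 = 1173.5.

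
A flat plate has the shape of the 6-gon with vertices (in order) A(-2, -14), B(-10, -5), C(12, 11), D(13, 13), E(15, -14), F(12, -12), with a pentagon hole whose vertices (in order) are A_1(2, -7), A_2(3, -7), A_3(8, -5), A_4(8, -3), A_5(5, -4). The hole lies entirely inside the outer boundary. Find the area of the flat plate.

364

Outer boundary:
Apply Gauss's area formula: 2A = Σ (x_i·y_{i+1} − x_{i+1}·y_i), indices taken mod 6.
Σ = (-130) + (-50) + (13) + (-377) + (-12) + (-192) = -748
Area = |Σ|/2 = 374.
Hole:
Apply the shoelace (surveyor's) formula: 2A = Σ (x_i·y_{i+1} − x_{i+1}·y_i), indices taken mod 5.
A_1→A_2: (2)(-7) − (3)(-7) = 7
A_2→A_3: (3)(-5) − (8)(-7) = 41
A_3→A_4: (8)(-3) − (8)(-5) = 16
A_4→A_5: (8)(-4) − (5)(-3) = -17
A_5→A_1: (5)(-7) − (2)(-4) = -27
Σ = 20
Area = |Σ|/2 = 10.
Net area = 374 − 10 = 364.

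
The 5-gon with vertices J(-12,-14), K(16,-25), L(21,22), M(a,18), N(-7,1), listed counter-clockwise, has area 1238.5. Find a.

-22

The doubled signed area Σ (x_i y_{i+1} − x_{i+1} y_i) is linear in a.
With a=0 it equals 2015; the coefficient of a is -21 (from the two edges through M).
So -21·a + 2015 = 2·1238.5 = 2477 ⇒ a = -22.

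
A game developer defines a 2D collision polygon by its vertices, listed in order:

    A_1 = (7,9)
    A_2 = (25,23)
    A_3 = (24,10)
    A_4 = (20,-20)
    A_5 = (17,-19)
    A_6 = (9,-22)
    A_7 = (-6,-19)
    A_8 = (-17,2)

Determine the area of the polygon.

Apply the surveyor's formula: 2A = Σ (x_i·y_{i+1} − x_{i+1}·y_i), indices taken mod 8.
Σ = (-64) + (-302) + (-680) + (-40) + (-203) + (-303) + (-335) + (-167) = -2094
Area = |Σ|/2 = 1047.

1047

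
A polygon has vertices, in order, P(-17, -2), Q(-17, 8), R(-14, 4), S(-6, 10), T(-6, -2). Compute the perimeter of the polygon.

|PQ| = √((0)² + (10)²) = √100 = 10
|QR| = √((3)² + (-4)²) = √25 = 5
|RS| = √((8)² + (6)²) = √100 = 10
|ST| = √((0)² + (-12)²) = √144 = 12
|TP| = √((-11)² + (0)²) = √121 = 11
Perimeter = 10 + 5 + 10 + 12 + 11 = 48.

48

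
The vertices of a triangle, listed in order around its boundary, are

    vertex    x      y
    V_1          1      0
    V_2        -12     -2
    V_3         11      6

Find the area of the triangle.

29

Apply the shoelace (surveyor's) formula: 2A = Σ (x_i·y_{i+1} − x_{i+1}·y_i), indices taken mod 3.
Cross-terms: -2, -50, -6  ⇒  Σ = -58
Area = |Σ|/2 = 29.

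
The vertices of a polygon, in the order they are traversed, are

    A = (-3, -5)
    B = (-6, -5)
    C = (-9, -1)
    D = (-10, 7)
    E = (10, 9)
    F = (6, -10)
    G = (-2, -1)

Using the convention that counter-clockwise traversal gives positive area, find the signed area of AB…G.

-230

Apply the shoelace formula: 2A = Σ (x_i·y_{i+1} − x_{i+1}·y_i), indices taken mod 7.
Cross-terms: -15, -39, -73, -160, -154, -26, 7  ⇒  Σ = -460
Signed area = Σ/2 = -230 (negative ⇒ clockwise traversal).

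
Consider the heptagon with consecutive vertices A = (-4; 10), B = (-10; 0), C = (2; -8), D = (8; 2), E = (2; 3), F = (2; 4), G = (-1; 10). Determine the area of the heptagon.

Σ = (100) + (80) + (68) + (20) + (2) + (24) + (30) = 324
Area = |Σ|/2 = 162.

162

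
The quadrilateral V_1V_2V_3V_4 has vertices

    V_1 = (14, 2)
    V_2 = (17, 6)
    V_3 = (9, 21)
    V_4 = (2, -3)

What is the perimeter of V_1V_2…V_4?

60

|V_1V_2| = √((3)² + (4)²) = √25 = 5
|V_2V_3| = √((-8)² + (15)²) = √289 = 17
|V_3V_4| = √((-7)² + (-24)²) = √625 = 25
|V_4V_1| = √((12)² + (5)²) = √169 = 13
Perimeter = 5 + 17 + 25 + 13 = 60.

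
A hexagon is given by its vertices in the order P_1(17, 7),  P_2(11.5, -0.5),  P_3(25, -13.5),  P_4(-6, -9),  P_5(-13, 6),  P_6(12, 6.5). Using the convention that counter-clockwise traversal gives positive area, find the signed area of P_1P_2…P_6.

Apply the shoelace (surveyor's) formula: 2A = Σ (x_i·y_{i+1} − x_{i+1}·y_i), indices taken mod 6.
Σ = (-89) + (-142.75) + (-306) + (-153) + (-156.5) + (-26.5) = -873.75
Signed area = Σ/2 = -436.875 (negative ⇒ clockwise traversal).

-436.875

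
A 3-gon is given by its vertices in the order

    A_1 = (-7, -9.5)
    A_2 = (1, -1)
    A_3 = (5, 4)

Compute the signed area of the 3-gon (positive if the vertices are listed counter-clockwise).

3

Apply the shoelace (surveyor's) formula: 2A = Σ (x_i·y_{i+1} − x_{i+1}·y_i), indices taken mod 3.
Σ = (16.5) + (9) + (-19.5) = 6
Signed area = Σ/2 = 3 (positive ⇒ counter-clockwise traversal).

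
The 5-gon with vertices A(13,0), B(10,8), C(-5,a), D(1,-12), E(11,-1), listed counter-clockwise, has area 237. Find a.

The doubled signed area Σ (x_i y_{i+1} − x_{i+1} y_i) is linear in a.
With a=0 it equals 348; the coefficient of a is 9 (from the two edges through C).
So 9·a + 348 = 2·237 = 474 ⇒ a = 14.

14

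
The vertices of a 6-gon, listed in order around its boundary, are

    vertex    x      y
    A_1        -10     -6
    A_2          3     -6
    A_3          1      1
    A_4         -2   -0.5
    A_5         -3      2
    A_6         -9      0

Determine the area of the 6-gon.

77.5

Apply Gauss's area formula: 2A = Σ (x_i·y_{i+1} − x_{i+1}·y_i), indices taken mod 6.
A_1→A_2: (-10)(-6) − (3)(-6) = 78
A_2→A_3: (3)(1) − (1)(-6) = 9
A_3→A_4: (1)(-0.5) − (-2)(1) = 1.5
A_4→A_5: (-2)(2) − (-3)(-0.5) = -5.5
A_5→A_6: (-3)(0) − (-9)(2) = 18
A_6→A_1: (-9)(-6) − (-10)(0) = 54
Σ = 155
Area = |Σ|/2 = 77.5.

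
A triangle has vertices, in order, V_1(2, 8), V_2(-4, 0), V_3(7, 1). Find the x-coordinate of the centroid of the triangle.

5/3

Apply the surveyor's formula. First the cross-terms c_i = x_i·y_{i+1} − x_{i+1}·y_i:
  32, -4, 54  ⇒  2A = 82, A = 41.
Then Σ (x_i + x_{i+1})·c_i = 410, so x̄ = 410 / (6·41) = 5/3.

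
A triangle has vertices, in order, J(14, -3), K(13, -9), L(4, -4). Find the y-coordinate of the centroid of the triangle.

-16/3

Apply the shoelace (surveyor's) formula. First the cross-terms c_i = x_i·y_{i+1} − x_{i+1}·y_i:
  -87, -16, 44  ⇒  2A = -59, A = -29.5.
Then Σ (y_i + y_{i+1})·c_i = 944, so ȳ = 944 / (6·(-29.5)) = -16/3.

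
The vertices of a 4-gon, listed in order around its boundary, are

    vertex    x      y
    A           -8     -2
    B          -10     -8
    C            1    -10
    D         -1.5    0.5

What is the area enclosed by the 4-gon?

Apply Gauss's area formula: 2A = Σ (x_i·y_{i+1} − x_{i+1}·y_i), indices taken mod 4.
A→B: (-8)(-8) − (-10)(-2) = 44
B→C: (-10)(-10) − (1)(-8) = 108
C→D: (1)(0.5) − (-1.5)(-10) = -14.5
D→A: (-1.5)(-2) − (-8)(0.5) = 7
Σ = 144.5
Area = |Σ|/2 = 72.25.

72.25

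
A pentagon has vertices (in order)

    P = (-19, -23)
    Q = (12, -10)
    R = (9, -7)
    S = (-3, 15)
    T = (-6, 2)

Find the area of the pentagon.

Apply Gauss's area formula: 2A = Σ (x_i·y_{i+1} − x_{i+1}·y_i), indices taken mod 5.
Cross-terms: 466, 6, 114, 84, 176  ⇒  Σ = 846
Area = |Σ|/2 = 423.

423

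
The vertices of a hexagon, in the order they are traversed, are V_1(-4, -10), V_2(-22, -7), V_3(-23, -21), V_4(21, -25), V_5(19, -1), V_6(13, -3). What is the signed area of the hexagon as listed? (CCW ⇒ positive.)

Σ = (-192) + (301) + (1016) + (454) + (-44) + (-142) = 1393
Signed area = Σ/2 = 696.5 (positive ⇒ counter-clockwise traversal).

696.5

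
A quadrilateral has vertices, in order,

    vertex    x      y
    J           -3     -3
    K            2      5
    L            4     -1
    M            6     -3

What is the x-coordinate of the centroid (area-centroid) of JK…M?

1.375

Apply the shoelace (surveyor's) formula. First the cross-terms c_i = x_i·y_{i+1} − x_{i+1}·y_i:
  -9, -22, -6, -27  ⇒  2A = -64, A = -32.
Then Σ (x_i + x_{i+1})·c_i = -264, so x̄ = -264 / (6·(-32)) = 1.375.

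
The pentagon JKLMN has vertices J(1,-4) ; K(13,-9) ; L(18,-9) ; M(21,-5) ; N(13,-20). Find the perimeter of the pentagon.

|JK| = √((12)² + (-5)²) = √169 = 13
|KL| = √((5)² + (0)²) = √25 = 5
|LM| = √((3)² + (4)²) = √25 = 5
|MN| = √((-8)² + (-15)²) = √289 = 17
|NJ| = √((-12)² + (16)²) = √400 = 20
Perimeter = 13 + 5 + 5 + 17 + 20 = 60.

60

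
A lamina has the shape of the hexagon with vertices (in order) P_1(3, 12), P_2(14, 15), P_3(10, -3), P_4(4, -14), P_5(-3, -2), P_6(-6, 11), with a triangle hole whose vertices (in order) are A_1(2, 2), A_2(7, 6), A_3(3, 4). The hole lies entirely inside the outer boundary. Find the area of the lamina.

318.5

Outer boundary:
P_1→P_2: (3)(15) − (14)(12) = -123
P_2→P_3: (14)(-3) − (10)(15) = -192
P_3→P_4: (10)(-14) − (4)(-3) = -128
P_4→P_5: (4)(-2) − (-3)(-14) = -50
P_5→P_6: (-3)(11) − (-6)(-2) = -45
P_6→P_1: (-6)(12) − (3)(11) = -105
Σ = -643
Area = |Σ|/2 = 321.5.
Hole:
Apply the surveyor's formula: 2A = Σ (x_i·y_{i+1} − x_{i+1}·y_i), indices taken mod 3.
Cross-terms: -2, 10, -2  ⇒  Σ = 6
Area = |Σ|/2 = 3.
Net area = 321.5 − 3 = 318.5.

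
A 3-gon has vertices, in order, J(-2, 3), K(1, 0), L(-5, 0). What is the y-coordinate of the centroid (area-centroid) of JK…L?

1

Apply Gauss's area formula. First the cross-terms c_i = x_i·y_{i+1} − x_{i+1}·y_i:
  -3, 0, -15  ⇒  2A = -18, A = -9.
Then Σ (y_i + y_{i+1})·c_i = -54, so ȳ = -54 / (6·(-9)) = 1.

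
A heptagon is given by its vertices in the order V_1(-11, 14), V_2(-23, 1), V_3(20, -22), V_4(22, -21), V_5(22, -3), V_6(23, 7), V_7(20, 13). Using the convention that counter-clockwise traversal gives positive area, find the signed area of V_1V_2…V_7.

1031

Apply the shoelace formula: 2A = Σ (x_i·y_{i+1} − x_{i+1}·y_i), indices taken mod 7.
Cross-terms: 311, 486, 64, 396, 223, 159, 423  ⇒  Σ = 2062
Signed area = Σ/2 = 1031 (positive ⇒ counter-clockwise traversal).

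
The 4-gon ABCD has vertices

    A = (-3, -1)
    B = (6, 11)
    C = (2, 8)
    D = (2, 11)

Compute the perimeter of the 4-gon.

|AB| = √((9)² + (12)²) = √225 = 15
|BC| = √((-4)² + (-3)²) = √25 = 5
|CD| = √((0)² + (3)²) = √9 = 3
|DA| = √((-5)² + (-12)²) = √169 = 13
Perimeter = 15 + 5 + 3 + 13 = 36.

36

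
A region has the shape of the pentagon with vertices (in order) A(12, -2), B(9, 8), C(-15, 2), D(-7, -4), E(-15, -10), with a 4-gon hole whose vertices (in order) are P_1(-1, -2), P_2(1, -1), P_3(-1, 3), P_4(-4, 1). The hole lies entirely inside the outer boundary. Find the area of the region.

Outer boundary:
A→B: (12)(8) − (9)(-2) = 114
B→C: (9)(2) − (-15)(8) = 138
C→D: (-15)(-4) − (-7)(2) = 74
D→E: (-7)(-10) − (-15)(-4) = 10
E→A: (-15)(-2) − (12)(-10) = 150
Σ = 486
Area = |Σ|/2 = 243.
Hole:
Σ = (3) + (2) + (11) + (9) = 25
Area = |Σ|/2 = 12.5.
Net area = 243 − 12.5 = 230.5.

230.5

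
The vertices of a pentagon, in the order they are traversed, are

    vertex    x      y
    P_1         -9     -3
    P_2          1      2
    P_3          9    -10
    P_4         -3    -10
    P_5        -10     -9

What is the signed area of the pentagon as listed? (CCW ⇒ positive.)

-143.5

Σ = (-15) + (-28) + (-120) + (-73) + (-51) = -287
Signed area = Σ/2 = -143.5 (negative ⇒ clockwise traversal).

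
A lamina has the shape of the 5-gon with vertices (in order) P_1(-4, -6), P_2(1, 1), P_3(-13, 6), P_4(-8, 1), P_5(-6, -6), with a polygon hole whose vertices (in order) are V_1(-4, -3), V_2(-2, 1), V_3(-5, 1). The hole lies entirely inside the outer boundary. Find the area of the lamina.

Outer boundary:
Apply the shoelace formula: 2A = Σ (x_i·y_{i+1} − x_{i+1}·y_i), indices taken mod 5.
Cross-terms: 2, 19, 35, 54, 12  ⇒  Σ = 122
Area = |Σ|/2 = 61.
Hole:
Apply Gauss's area formula: 2A = Σ (x_i·y_{i+1} − x_{i+1}·y_i), indices taken mod 3.
Σ = (-10) + (3) + (19) = 12
Area = |Σ|/2 = 6.
Net area = 61 − 6 = 55.

55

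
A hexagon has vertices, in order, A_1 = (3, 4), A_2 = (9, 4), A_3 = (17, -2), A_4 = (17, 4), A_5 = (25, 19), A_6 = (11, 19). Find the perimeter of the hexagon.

70

|A_1A_2| = √((6)² + (0)²) = √36 = 6
|A_2A_3| = √((8)² + (-6)²) = √100 = 10
|A_3A_4| = √((0)² + (6)²) = √36 = 6
|A_4A_5| = √((8)² + (15)²) = √289 = 17
|A_5A_6| = √((-14)² + (0)²) = √196 = 14
|A_6A_1| = √((-8)² + (-15)²) = √289 = 17
Perimeter = 6 + 10 + 6 + 17 + 14 + 17 = 70.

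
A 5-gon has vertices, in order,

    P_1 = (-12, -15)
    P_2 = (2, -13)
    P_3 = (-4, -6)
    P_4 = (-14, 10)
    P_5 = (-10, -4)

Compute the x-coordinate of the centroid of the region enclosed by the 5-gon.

Apply Gauss's area formula. First the cross-terms c_i = x_i·y_{i+1} − x_{i+1}·y_i:
  186, -64, -124, 156, 102  ⇒  2A = 256, A = 128.
Then Σ (x_i + x_{i+1})·c_i = -5488, so x̄ = -5488 / (6·128) = -343/48.

-343/48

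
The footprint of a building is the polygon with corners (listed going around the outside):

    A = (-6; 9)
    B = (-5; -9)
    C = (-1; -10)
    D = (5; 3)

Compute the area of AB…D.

Apply Gauss's area formula: 2A = Σ (x_i·y_{i+1} − x_{i+1}·y_i), indices taken mod 4.
A→B: (-6)(-9) − (-5)(9) = 99
B→C: (-5)(-10) − (-1)(-9) = 41
C→D: (-1)(3) − (5)(-10) = 47
D→A: (5)(9) − (-6)(3) = 63
Σ = 250
Area = |Σ|/2 = 125.

125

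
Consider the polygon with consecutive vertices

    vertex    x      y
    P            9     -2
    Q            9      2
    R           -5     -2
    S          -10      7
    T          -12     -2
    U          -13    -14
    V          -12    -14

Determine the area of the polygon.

191.5

Apply the shoelace (surveyor's) formula: 2A = Σ (x_i·y_{i+1} − x_{i+1}·y_i), indices taken mod 7.
Σ = (36) + (-8) + (-55) + (104) + (142) + (14) + (150) = 383
Area = |Σ|/2 = 191.5.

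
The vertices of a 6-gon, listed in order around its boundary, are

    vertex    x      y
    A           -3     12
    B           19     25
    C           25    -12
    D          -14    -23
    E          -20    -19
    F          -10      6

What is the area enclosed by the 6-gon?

1252.5

Σ = (-303) + (-853) + (-743) + (-194) + (-310) + (-102) = -2505
Area = |Σ|/2 = 1252.5.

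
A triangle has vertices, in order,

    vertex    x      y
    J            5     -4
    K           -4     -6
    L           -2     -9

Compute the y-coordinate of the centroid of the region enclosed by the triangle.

-19/3

Apply the shoelace formula. First the cross-terms c_i = x_i·y_{i+1} − x_{i+1}·y_i:
  -46, 24, 53  ⇒  2A = 31, A = 15.5.
Then Σ (y_i + y_{i+1})·c_i = -589, so ȳ = -589 / (6·15.5) = -19/3.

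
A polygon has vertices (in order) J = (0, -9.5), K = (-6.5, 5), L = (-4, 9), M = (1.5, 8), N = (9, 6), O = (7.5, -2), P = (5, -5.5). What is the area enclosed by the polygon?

175.25

Apply the shoelace (surveyor's) formula: 2A = Σ (x_i·y_{i+1} − x_{i+1}·y_i), indices taken mod 7.
Σ = (-61.75) + (-38.5) + (-45.5) + (-63) + (-63) + (-31.25) + (-47.5) = -350.5
Area = |Σ|/2 = 175.25.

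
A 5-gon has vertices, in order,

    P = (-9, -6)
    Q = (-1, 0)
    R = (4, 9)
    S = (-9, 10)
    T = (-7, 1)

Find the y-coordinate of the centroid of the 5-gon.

Apply the shoelace formula. First the cross-terms c_i = x_i·y_{i+1} − x_{i+1}·y_i:
  -6, -9, 121, 61, 51  ⇒  2A = 218, A = 109.
Then Σ (y_i + y_{i+1})·c_i = 2670, so ȳ = 2670 / (6·109) = 445/109.

445/109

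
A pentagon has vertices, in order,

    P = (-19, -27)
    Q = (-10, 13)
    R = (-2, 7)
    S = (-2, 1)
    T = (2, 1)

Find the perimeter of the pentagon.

96

|PQ| = √((9)² + (40)²) = √1681 = 41
|QR| = √((8)² + (-6)²) = √100 = 10
|RS| = √((0)² + (-6)²) = √36 = 6
|ST| = √((4)² + (0)²) = √16 = 4
|TP| = √((-21)² + (-28)²) = √1225 = 35
Perimeter = 41 + 10 + 6 + 4 + 35 = 96.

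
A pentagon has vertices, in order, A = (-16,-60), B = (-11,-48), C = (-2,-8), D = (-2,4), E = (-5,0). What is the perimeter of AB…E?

|AB| = √((5)² + (12)²) = √169 = 13
|BC| = √((9)² + (40)²) = √1681 = 41
|CD| = √((0)² + (12)²) = √144 = 12
|DE| = √((-3)² + (-4)²) = √25 = 5
|EA| = √((-11)² + (-60)²) = √3721 = 61
Perimeter = 13 + 41 + 12 + 5 + 61 = 132.

132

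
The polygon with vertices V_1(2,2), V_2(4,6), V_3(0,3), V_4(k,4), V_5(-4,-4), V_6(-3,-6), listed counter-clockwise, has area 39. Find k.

-4

Write out the shoelace sum; only the two edges meeting at V_4 involve k:
2·Area = [(0·4 − k·3) + (k·(-4) − (-4)·4)] + 34
       = -7·k + 50 = 78
⇒ k = -4.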